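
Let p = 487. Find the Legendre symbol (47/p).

Euler's criterion: (47/487) ≡ 47^243 (mod 487).
47^2 ≡ 261 (mod 487)
47^4 ≡ 428 (mod 487)
47^8 ≡ 72 (mod 487)
47^16 ≡ 314 (mod 487)
47^32 ≡ 222 (mod 487)
47^64 ≡ 97 (mod 487)
47^128 ≡ 156 (mod 487)
47^243 = 47^(128+64+32+16+2+1) ≡ 486 (mod 487).
Result is 486 ≡ −1, so (47/487) = −1.

-1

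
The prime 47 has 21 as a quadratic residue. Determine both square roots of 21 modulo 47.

16, 31

Since 47 ≡ 3 (mod 4), a square root of 21 is 21^((47+1)/4) = 21^12 mod 47.
Repeated squaring: 21^2≡18, 21^4≡42, 21^8≡25 (mod 47).
21^12 = 21^(8+4) ≡ 16 (mod 47).
Check: 16² = 256 ≡ 21 (mod 47). The two roots are 16 and 31.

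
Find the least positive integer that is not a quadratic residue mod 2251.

(2/2251) = −1, so 2 is the smallest positive non-residue mod 2251.

2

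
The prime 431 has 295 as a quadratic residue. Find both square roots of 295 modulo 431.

Since 431 ≡ 3 (mod 4), a square root of 295 is 295^((431+1)/4) = 295^108 mod 431.
Repeated squaring: 295^2≡394, 295^4≡76, 295^8≡173, 295^16≡190, 295^32≡327, 295^64≡41 (mod 431).
295^108 = 295^(64+32+8+4) ≡ 115 (mod 431).
Check: 115² = 13225 ≡ 295 (mod 431). The two roots are 115 and 316.

115, 316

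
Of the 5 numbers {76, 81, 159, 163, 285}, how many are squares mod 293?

1

(76/293) = -1 → non-residue.
(81/293) = +1 → QR.
(159/293) = -1 → non-residue.
(163/293) = -1 → non-residue.
(285/293) = -1 → non-residue.
Total quadratic residues among the 5: 1.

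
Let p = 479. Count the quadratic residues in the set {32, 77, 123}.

(32/479) = +1 → QR.
(77/479) = +1 → QR.
(123/479) = -1 → non-residue.
Total quadratic residues among the 3: 2.

2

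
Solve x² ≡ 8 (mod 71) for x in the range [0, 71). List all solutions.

Since 71 ≡ 3 (mod 4), a square root of 8 is 8^((71+1)/4) = 8^18 mod 71.
Repeated squaring: 8^2≡64, 8^4≡49, 8^8≡58, 8^16≡27 (mod 71).
8^18 = 8^(16+2) ≡ 24 (mod 71).
Check: 24² = 576 ≡ 8 (mod 71). The two roots are 24 and 47.

24, 47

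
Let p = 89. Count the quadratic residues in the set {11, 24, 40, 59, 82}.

(11/89) = +1 → QR.
(24/89) = -1 → non-residue.
(40/89) = +1 → QR.
(59/89) = -1 → non-residue.
(82/89) = -1 → non-residue.
Total quadratic residues among the 5: 2.

2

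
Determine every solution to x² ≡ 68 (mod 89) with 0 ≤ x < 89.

89 ≡ 1 (mod 4), so we find a root by search.
Trying successive values, 35² = 1225 ≡ 68 (mod 89). The other root is 89 − 35 = 54.

35, 54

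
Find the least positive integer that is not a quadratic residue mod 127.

3

(2/127) = +1, so 2 is a residue.
(3/127) = −1, so 3 is the smallest positive non-residue mod 127.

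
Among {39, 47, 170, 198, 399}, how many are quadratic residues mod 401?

(39/401) = +1 → QR.
(47/401) = +1 → QR.
(170/401) = -1 → non-residue.
(198/401) = +1 → QR.
(399/401) = +1 → QR.
Total quadratic residues among the 5: 4.

4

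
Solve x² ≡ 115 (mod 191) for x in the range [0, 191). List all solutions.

45, 146

Since 191 ≡ 3 (mod 4), a square root of 115 is 115^((191+1)/4) = 115^48 mod 191.
Repeated squaring: 115^2≡46, 115^4≡15, 115^8≡34, 115^16≡10, 115^32≡100 (mod 191).
115^48 = 115^(32+16) ≡ 45 (mod 191).
Check: 45² = 2025 ≡ 115 (mod 191). The two roots are 45 and 146.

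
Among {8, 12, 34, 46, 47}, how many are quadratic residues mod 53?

2

(8/53) = -1 → non-residue.
(12/53) = -1 → non-residue.
(34/53) = -1 → non-residue.
(46/53) = +1 → QR.
(47/53) = +1 → QR.
Total quadratic residues among the 5: 2.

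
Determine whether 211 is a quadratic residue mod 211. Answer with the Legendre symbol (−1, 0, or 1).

First reduce: 211 ≡ 0 (mod 211).
Top reduces to 0: gcd > 1, so the symbol is 0.

0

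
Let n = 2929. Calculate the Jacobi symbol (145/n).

Reciprocity: 145 ≡ 1 and 2929 ≡ 1 (mod 4), so (145/2929) = +(2929/145).
Reduce top mod 145: now compute (29/145).
Reciprocity: 29 ≡ 1 and 145 ≡ 1 (mod 4), so (29/145) = +(145/29).
Reduce top mod 29: now compute (0/29).
Top reduces to 0: gcd > 1, so the symbol is 0.

0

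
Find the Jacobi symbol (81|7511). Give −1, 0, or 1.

Reciprocity: 81 ≡ 1 and 7511 ≡ 3 (mod 4), so (81/7511) = +(7511/81).
Reduce top mod 81: now compute (59/81).
Reciprocity: 59 ≡ 3 and 81 ≡ 1 (mod 4), so (59/81) = +(81/59).
Reduce top mod 59: now compute (22/59).
Pull out 2: since 59 ≡ 3 (mod 8), (2/59) = -1.
Reciprocity: 11 ≡ 3 and 59 ≡ 3 (mod 4), so (11/59) = −(59/11).
Reduce top mod 11: now compute (4/11).
Pull out 2^2: since 11 ≡ 3 (mod 8), (2/11) = -1, so (2/11)^2 = +1.
Reached (1/11) = 1. Collecting the sign flips along the way, the symbol is +1.

1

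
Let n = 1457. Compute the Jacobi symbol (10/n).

Pull out 2: since 1457 ≡ 1 (mod 8), (2/1457) = +1.
Reciprocity: 5 ≡ 1 and 1457 ≡ 1 (mod 4), so (5/1457) = +(1457/5).
Reduce top mod 5: now compute (2/5).
Pull out 2: since 5 ≡ 5 (mod 8), (2/5) = -1.
Reached (1/5) = 1. Collecting the sign flips along the way, the symbol is -1.

-1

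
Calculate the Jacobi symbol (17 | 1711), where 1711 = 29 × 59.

-1

Reciprocity: 17 ≡ 1 and 1711 ≡ 3 (mod 4), so (17/1711) = +(1711/17).
Reduce top mod 17: now compute (11/17).
Reciprocity: 11 ≡ 3 and 17 ≡ 1 (mod 4), so (11/17) = +(17/11).
Reduce top mod 11: now compute (6/11).
Pull out 2: since 11 ≡ 3 (mod 8), (2/11) = -1.
Reciprocity: 3 ≡ 3 and 11 ≡ 3 (mod 4), so (3/11) = −(11/3).
Reduce top mod 3: now compute (2/3).
Pull out 2: since 3 ≡ 3 (mod 8), (2/3) = -1.
Reached (1/3) = 1. Collecting the sign flips along the way, the symbol is -1.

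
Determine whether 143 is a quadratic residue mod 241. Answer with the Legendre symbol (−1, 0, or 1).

1

Reciprocity: 143 ≡ 3 and 241 ≡ 1 (mod 4), so (143/241) = +(241/143).
Reduce top mod 143: now compute (98/143).
Pull out 2: since 143 ≡ 7 (mod 8), (2/143) = +1.
Reciprocity: 49 ≡ 1 and 143 ≡ 3 (mod 4), so (49/143) = +(143/49).
Reduce top mod 49: now compute (45/49).
Reciprocity: 45 ≡ 1 and 49 ≡ 1 (mod 4), so (45/49) = +(49/45).
Reduce top mod 45: now compute (4/45).
Pull out 2^2: since 45 ≡ 5 (mod 8), (2/45) = -1, so (2/45)^2 = +1.
Reached (1/45) = 1. Collecting the sign flips along the way, the symbol is +1.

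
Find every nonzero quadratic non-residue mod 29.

2, 3, 8, 10, 11, 12, 14, 15, 17, 18, 19, 21, 26, 27

Square k = 1,…,14 (k and 29−k give the same square):
1²=1, 2²=4, 3²=9, 4²=16, 5²=25, 6²≡7, 7²≡20, 8²≡6, 9²≡23, 10²≡13, 11²≡5, 12²≡28, 13²≡24, 14²≡22 (mod 29).
The residues are {1, 4, 5, 6, 7, 9, 13, 16, 20, 22, 23, 24, 25, 28}; the non-residues are the remaining 14 nonzero classes.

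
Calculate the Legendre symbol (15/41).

Euler's criterion: (15/41) ≡ 15^20 (mod 41).
15^2 ≡ 20 (mod 41)
15^4 ≡ 31 (mod 41)
15^8 ≡ 18 (mod 41)
15^16 ≡ 37 (mod 41)
15^20 = 15^(16+4) ≡ 40 (mod 41).
Result is 40 ≡ −1, so (15/41) = −1.

-1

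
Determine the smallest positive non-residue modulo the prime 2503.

(2/2503) = +1, so 2 is a residue.
(3/2503) = −1, so 3 is the smallest positive non-residue mod 2503.

3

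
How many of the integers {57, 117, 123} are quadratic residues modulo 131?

2

(57/131) = -1 → non-residue.
(117/131) = +1 → QR.
(123/131) = +1 → QR.
Total quadratic residues among the 3: 2.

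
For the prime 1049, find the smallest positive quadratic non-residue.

3

(2/1049) = +1, so 2 is a residue.
(3/1049) = −1, so 3 is the smallest positive non-residue mod 1049.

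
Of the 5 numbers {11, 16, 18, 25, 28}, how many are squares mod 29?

(11/29) = -1 → non-residue.
(16/29) = +1 → QR.
(18/29) = -1 → non-residue.
(25/29) = +1 → QR.
(28/29) = +1 → QR.
Total quadratic residues among the 5: 3.

3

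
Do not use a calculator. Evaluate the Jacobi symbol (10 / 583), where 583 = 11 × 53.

Pull out 2: since 583 ≡ 7 (mod 8), (2/583) = +1.
Reciprocity: 5 ≡ 1 and 583 ≡ 3 (mod 4), so (5/583) = +(583/5).
Reduce top mod 5: now compute (3/5).
Reciprocity: 3 ≡ 3 and 5 ≡ 1 (mod 4), so (3/5) = +(5/3).
Reduce top mod 3: now compute (2/3).
Pull out 2: since 3 ≡ 3 (mod 8), (2/3) = -1.
Reached (1/3) = 1. Collecting the sign flips along the way, the symbol is -1.

-1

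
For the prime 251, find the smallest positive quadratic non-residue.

2

(2/251) = −1, so 2 is the smallest positive non-residue mod 251.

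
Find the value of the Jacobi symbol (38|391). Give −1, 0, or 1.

Pull out 2: since 391 ≡ 7 (mod 8), (2/391) = +1.
Reciprocity: 19 ≡ 3 and 391 ≡ 3 (mod 4), so (19/391) = −(391/19).
Reduce top mod 19: now compute (11/19).
Reciprocity: 11 ≡ 3 and 19 ≡ 3 (mod 4), so (11/19) = −(19/11).
Reduce top mod 11: now compute (8/11).
Pull out 2^3: since 11 ≡ 3 (mod 8), (2/11) = -1, so (2/11)^3 = -1.
Reached (1/11) = 1. Collecting the sign flips along the way, the symbol is -1.

-1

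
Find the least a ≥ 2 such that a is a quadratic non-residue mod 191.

7

(2/191) = +1, so 2 is a residue.
(3/191) = +1, so 3 is a residue.
(4/191) = +1, so 4 is a residue.
(5/191) = +1, so 5 is a residue.
(6/191) = +1, so 6 is a residue.
(7/191) = −1, so 7 is the smallest positive non-residue mod 191.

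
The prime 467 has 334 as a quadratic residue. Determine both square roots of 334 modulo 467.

Since 467 ≡ 3 (mod 4), a square root of 334 is 334^((467+1)/4) = 334^117 mod 467.
Repeated squaring: 334^2≡410, 334^4≡447, 334^8≡400, 334^16≡286, 334^32≡71, 334^64≡371 (mod 467).
334^117 = 334^(64+32+16+4+1) ≡ 411 (mod 467).
Check: 411² = 168921 ≡ 334 (mod 467). The two roots are 56 and 411.

56, 411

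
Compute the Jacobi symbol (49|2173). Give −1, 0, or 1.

Reciprocity: 49 ≡ 1 and 2173 ≡ 1 (mod 4), so (49/2173) = +(2173/49).
Reduce top mod 49: now compute (17/49).
Reciprocity: 17 ≡ 1 and 49 ≡ 1 (mod 4), so (17/49) = +(49/17).
Reduce top mod 17: now compute (15/17).
Reciprocity: 15 ≡ 3 and 17 ≡ 1 (mod 4), so (15/17) = +(17/15).
Reduce top mod 15: now compute (2/15).
Pull out 2: since 15 ≡ 7 (mod 8), (2/15) = +1.
Reached (1/15) = 1. Collecting the sign flips along the way, the symbol is +1.

1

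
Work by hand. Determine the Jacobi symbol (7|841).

1

Reciprocity: 7 ≡ 3 and 841 ≡ 1 (mod 4), so (7/841) = +(841/7).
Reduce top mod 7: now compute (1/7).
Reached (1/7) = 1. Collecting the sign flips along the way, the symbol is +1.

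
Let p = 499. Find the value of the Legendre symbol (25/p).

1

Reciprocity: 25 ≡ 1 and 499 ≡ 3 (mod 4), so (25/499) = +(499/25).
Reduce top mod 25: now compute (24/25).
Pull out 2^3: since 25 ≡ 1 (mod 8), (2/25) = +1, so (2/25)^3 = +1.
Reciprocity: 3 ≡ 3 and 25 ≡ 1 (mod 4), so (3/25) = +(25/3).
Reduce top mod 3: now compute (1/3).
Reached (1/3) = 1. Collecting the sign flips along the way, the symbol is +1.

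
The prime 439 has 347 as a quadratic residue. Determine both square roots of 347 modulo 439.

35, 404

Since 439 ≡ 3 (mod 4), a square root of 347 is 347^((439+1)/4) = 347^110 mod 439.
Repeated squaring: 347^2≡123, 347^4≡203, 347^8≡382, 347^16≡176, 347^32≡246, 347^64≡373 (mod 439).
347^110 = 347^(64+32+8+4+2) ≡ 35 (mod 439).
Check: 35² = 1225 ≡ 347 (mod 439). The two roots are 35 and 404.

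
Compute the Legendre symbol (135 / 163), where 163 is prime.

Euler's criterion: (135/163) ≡ 135^81 (mod 163).
135^2 ≡ 132 (mod 163)
135^4 ≡ 146 (mod 163)
135^8 ≡ 126 (mod 163)
135^16 ≡ 65 (mod 163)
135^32 ≡ 150 (mod 163)
135^64 ≡ 6 (mod 163)
135^81 = 135^(64+16+1) ≡ 1 (mod 163).
Result is 1, so (135/163) = 1.

1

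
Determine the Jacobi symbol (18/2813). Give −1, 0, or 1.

-1

Pull out 2: since 2813 ≡ 5 (mod 8), (2/2813) = -1.
Reciprocity: 9 ≡ 1 and 2813 ≡ 1 (mod 4), so (9/2813) = +(2813/9).
Reduce top mod 9: now compute (5/9).
Reciprocity: 5 ≡ 1 and 9 ≡ 1 (mod 4), so (5/9) = +(9/5).
Reduce top mod 5: now compute (4/5).
Pull out 2^2: since 5 ≡ 5 (mod 8), (2/5) = -1, so (2/5)^2 = +1.
Reached (1/5) = 1. Collecting the sign flips along the way, the symbol is -1.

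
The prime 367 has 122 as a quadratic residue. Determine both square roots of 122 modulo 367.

178, 189

Since 367 ≡ 3 (mod 4), a square root of 122 is 122^((367+1)/4) = 122^92 mod 367.
Repeated squaring: 122^2≡204, 122^4≡145, 122^8≡106, 122^16≡226, 122^32≡63, 122^64≡299 (mod 367).
122^92 = 122^(64+16+8+4) ≡ 178 (mod 367).
Check: 178² = 31684 ≡ 122 (mod 367). The two roots are 178 and 189.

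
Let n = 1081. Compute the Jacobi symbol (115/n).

Reciprocity: 115 ≡ 3 and 1081 ≡ 1 (mod 4), so (115/1081) = +(1081/115).
Reduce top mod 115: now compute (46/115).
Pull out 2: since 115 ≡ 3 (mod 8), (2/115) = -1.
Reciprocity: 23 ≡ 3 and 115 ≡ 3 (mod 4), so (23/115) = −(115/23).
Reduce top mod 23: now compute (0/23).
Top reduces to 0: gcd > 1, so the symbol is 0.

0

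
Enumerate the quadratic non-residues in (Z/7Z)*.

3 5 6

Square k = 1,…,3 (k and 7−k give the same square):
1²=1, 2²=4, 3²≡2 (mod 7).
The residues are {1, 2, 4}; the non-residues are the remaining 3 nonzero classes.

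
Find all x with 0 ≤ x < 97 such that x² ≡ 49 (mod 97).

97 ≡ 1 (mod 4), so we find a root by search.
Trying successive values, 7² = 49 ≡ 49 (mod 97). The other root is 97 − 7 = 90.

7, 90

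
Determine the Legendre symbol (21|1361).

Reciprocity: 21 ≡ 1 and 1361 ≡ 1 (mod 4), so (21/1361) = +(1361/21).
Reduce top mod 21: now compute (17/21).
Reciprocity: 17 ≡ 1 and 21 ≡ 1 (mod 4), so (17/21) = +(21/17).
Reduce top mod 17: now compute (4/17).
Pull out 2^2: since 17 ≡ 1 (mod 8), (2/17) = +1, so (2/17)^2 = +1.
Reached (1/17) = 1. Collecting the sign flips along the way, the symbol is +1.

1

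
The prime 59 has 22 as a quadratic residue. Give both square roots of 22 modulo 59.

Since 59 ≡ 3 (mod 4), a square root of 22 is 22^((59+1)/4) = 22^15 mod 59.
Repeated squaring: 22^2≡12, 22^4≡26, 22^8≡27 (mod 59).
22^15 = 22^(8+4+2+1) ≡ 9 (mod 59).
Check: 9² = 81 ≡ 22 (mod 59). The two roots are 9 and 50.

9, 50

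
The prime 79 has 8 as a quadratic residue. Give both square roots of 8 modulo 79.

Since 79 ≡ 3 (mod 4), a square root of 8 is 8^((79+1)/4) = 8^20 mod 79.
Repeated squaring: 8^2≡64, 8^4≡67, 8^8≡65, 8^16≡38 (mod 79).
8^20 = 8^(16+4) ≡ 18 (mod 79).
Check: 18² = 324 ≡ 8 (mod 79). The two roots are 18 and 61.

18, 61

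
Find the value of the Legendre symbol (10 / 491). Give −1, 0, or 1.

Pull out 2: since 491 ≡ 3 (mod 8), (2/491) = -1.
Reciprocity: 5 ≡ 1 and 491 ≡ 3 (mod 4), so (5/491) = +(491/5).
Reduce top mod 5: now compute (1/5).
Reached (1/5) = 1. Collecting the sign flips along the way, the symbol is -1.

-1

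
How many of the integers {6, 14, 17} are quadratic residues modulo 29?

(6/29) = +1 → QR.
(14/29) = -1 → non-residue.
(17/29) = -1 → non-residue.
Total quadratic residues among the 3: 1.

1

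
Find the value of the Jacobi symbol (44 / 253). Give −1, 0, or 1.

Pull out 2^2: since 253 ≡ 5 (mod 8), (2/253) = -1, so (2/253)^2 = +1.
Reciprocity: 11 ≡ 3 and 253 ≡ 1 (mod 4), so (11/253) = +(253/11).
Reduce top mod 11: now compute (0/11).
Top reduces to 0: gcd > 1, so the symbol is 0.

0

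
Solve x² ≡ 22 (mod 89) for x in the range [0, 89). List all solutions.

89 ≡ 1 (mod 4), so we find a root by search.
Trying successive values, 17² = 289 ≡ 22 (mod 89). The other root is 89 − 17 = 72.

17, 72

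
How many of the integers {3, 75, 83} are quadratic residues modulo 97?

(3/97) = +1 → QR.
(75/97) = +1 → QR.
(83/97) = -1 → non-residue.
Total quadratic residues among the 3: 2.

2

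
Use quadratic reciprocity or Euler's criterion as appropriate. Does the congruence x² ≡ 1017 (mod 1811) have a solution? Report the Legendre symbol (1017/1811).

-1

Reciprocity: 1017 ≡ 1 and 1811 ≡ 3 (mod 4), so (1017/1811) = +(1811/1017).
Reduce top mod 1017: now compute (794/1017).
Pull out 2: since 1017 ≡ 1 (mod 8), (2/1017) = +1.
Reciprocity: 397 ≡ 1 and 1017 ≡ 1 (mod 4), so (397/1017) = +(1017/397).
Reduce top mod 397: now compute (223/397).
Reciprocity: 223 ≡ 3 and 397 ≡ 1 (mod 4), so (223/397) = +(397/223).
Reduce top mod 223: now compute (174/223).
Pull out 2: since 223 ≡ 7 (mod 8), (2/223) = +1.
Reciprocity: 87 ≡ 3 and 223 ≡ 3 (mod 4), so (87/223) = −(223/87).
Reduce top mod 87: now compute (49/87).
Reciprocity: 49 ≡ 1 and 87 ≡ 3 (mod 4), so (49/87) = +(87/49).
Reduce top mod 49: now compute (38/49).
Pull out 2: since 49 ≡ 1 (mod 8), (2/49) = +1.
Reciprocity: 19 ≡ 3 and 49 ≡ 1 (mod 4), so (19/49) = +(49/19).
Reduce top mod 19: now compute (11/19).
Reciprocity: 11 ≡ 3 and 19 ≡ 3 (mod 4), so (11/19) = −(19/11).
Reduce top mod 11: now compute (8/11).
Pull out 2^3: since 11 ≡ 3 (mod 8), (2/11) = -1, so (2/11)^3 = -1.
Reached (1/11) = 1. Collecting the sign flips along the way, the symbol is -1.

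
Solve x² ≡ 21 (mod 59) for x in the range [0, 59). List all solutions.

27, 32

Since 59 ≡ 3 (mod 4), a square root of 21 is 21^((59+1)/4) = 21^15 mod 59.
Repeated squaring: 21^2≡28, 21^4≡17, 21^8≡53 (mod 59).
21^15 = 21^(8+4+2+1) ≡ 27 (mod 59).
Check: 27² = 729 ≡ 21 (mod 59). The two roots are 27 and 32.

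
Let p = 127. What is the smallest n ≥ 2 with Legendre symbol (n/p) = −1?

(2/127) = +1, so 2 is a residue.
(3/127) = −1, so 3 is the smallest positive non-residue mod 127.

3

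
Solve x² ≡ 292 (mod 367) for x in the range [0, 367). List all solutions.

Since 367 ≡ 3 (mod 4), a square root of 292 is 292^((367+1)/4) = 292^92 mod 367.
Repeated squaring: 292^2≡120, 292^4≡87, 292^8≡229, 292^16≡327, 292^32≡132, 292^64≡175 (mod 367).
292^92 = 292^(64+16+8+4) ≡ 101 (mod 367).
Check: 101² = 10201 ≡ 292 (mod 367). The two roots are 101 and 266.

101, 266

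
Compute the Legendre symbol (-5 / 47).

1

Euler's criterion: (-5/47) ≡ 42^23 (mod 47).
42^2 ≡ 25 (mod 47)
42^4 ≡ 14 (mod 47)
42^8 ≡ 8 (mod 47)
42^16 ≡ 17 (mod 47)
42^23 = 42^(16+4+2+1) ≡ 1 (mod 47).
Result is 1, so (-5/47) = 1.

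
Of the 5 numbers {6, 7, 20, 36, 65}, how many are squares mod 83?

(6/83) = -1 → non-residue.
(7/83) = +1 → QR.
(20/83) = -1 → non-residue.
(36/83) = +1 → QR.
(65/83) = +1 → QR.
Total quadratic residues among the 5: 3.

3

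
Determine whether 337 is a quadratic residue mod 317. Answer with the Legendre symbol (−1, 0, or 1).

-1

First reduce: 337 ≡ 20 (mod 317).
Pull out 2^2: since 317 ≡ 5 (mod 8), (2/317) = -1, so (2/317)^2 = +1.
Reciprocity: 5 ≡ 1 and 317 ≡ 1 (mod 4), so (5/317) = +(317/5).
Reduce top mod 5: now compute (2/5).
Pull out 2: since 5 ≡ 5 (mod 8), (2/5) = -1.
Reached (1/5) = 1. Collecting the sign flips along the way, the symbol is -1.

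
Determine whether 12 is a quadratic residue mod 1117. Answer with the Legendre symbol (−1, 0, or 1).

1

Pull out 2^2: since 1117 ≡ 5 (mod 8), (2/1117) = -1, so (2/1117)^2 = +1.
Reciprocity: 3 ≡ 3 and 1117 ≡ 1 (mod 4), so (3/1117) = +(1117/3).
Reduce top mod 3: now compute (1/3).
Reached (1/3) = 1. Collecting the sign flips along the way, the symbol is +1.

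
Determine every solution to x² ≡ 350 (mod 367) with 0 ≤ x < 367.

152, 215

Since 367 ≡ 3 (mod 4), a square root of 350 is 350^((367+1)/4) = 350^92 mod 367.
Repeated squaring: 350^2≡289, 350^4≡212, 350^8≡170, 350^16≡274, 350^32≡208, 350^64≡325 (mod 367).
350^92 = 350^(64+16+8+4) ≡ 215 (mod 367).
Check: 215² = 46225 ≡ 350 (mod 367). The two roots are 152 and 215.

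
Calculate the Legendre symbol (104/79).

First reduce: 104 ≡ 25 (mod 79).
Reciprocity: 25 ≡ 1 and 79 ≡ 3 (mod 4), so (25/79) = +(79/25).
Reduce top mod 25: now compute (4/25).
Pull out 2^2: since 25 ≡ 1 (mod 8), (2/25) = +1, so (2/25)^2 = +1.
Reached (1/25) = 1. Collecting the sign flips along the way, the symbol is +1.

1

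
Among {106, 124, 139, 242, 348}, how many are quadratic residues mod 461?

(106/461) = -1 → non-residue.
(124/461) = -1 → non-residue.
(139/461) = +1 → QR.
(242/461) = -1 → non-residue.
(348/461) = +1 → QR.
Total quadratic residues among the 5: 2.

2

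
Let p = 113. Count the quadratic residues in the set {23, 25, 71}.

1

(23/113) = -1 → non-residue.
(25/113) = +1 → QR.
(71/113) = -1 → non-residue.
Total quadratic residues among the 3: 1.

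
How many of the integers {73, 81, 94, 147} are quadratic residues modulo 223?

(73/223) = +1 → QR.
(81/223) = +1 → QR.
(94/223) = +1 → QR.
(147/223) = -1 → non-residue.
Total quadratic residues among the 4: 3.

3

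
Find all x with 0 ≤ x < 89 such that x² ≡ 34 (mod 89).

37, 52

89 ≡ 1 (mod 4), so we find a root by search.
Trying successive values, 37² = 1369 ≡ 34 (mod 89). The other root is 89 − 37 = 52.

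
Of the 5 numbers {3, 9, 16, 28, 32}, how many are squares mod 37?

(3/37) = +1 → QR.
(9/37) = +1 → QR.
(16/37) = +1 → QR.
(28/37) = +1 → QR.
(32/37) = -1 → non-residue.
Total quadratic residues among the 5: 4.

4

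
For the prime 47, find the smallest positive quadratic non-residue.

(2/47) = +1, so 2 is a residue.
(3/47) = +1, so 3 is a residue.
(4/47) = +1, so 4 is a residue.
(5/47) = −1, so 5 is the smallest positive non-residue mod 47.

5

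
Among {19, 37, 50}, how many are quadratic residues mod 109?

(19/109) = -1 → non-residue.
(37/109) = -1 → non-residue.
(50/109) = -1 → non-residue.
Total quadratic residues among the 3: 0.

0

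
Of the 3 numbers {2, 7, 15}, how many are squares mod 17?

(2/17) = +1 → QR.
(7/17) = -1 → non-residue.
(15/17) = +1 → QR.
Total quadratic residues among the 3: 2.

2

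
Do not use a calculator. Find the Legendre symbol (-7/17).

First reduce: -7 ≡ 10 (mod 17).
Pull out 2: since 17 ≡ 1 (mod 8), (2/17) = +1.
Reciprocity: 5 ≡ 1 and 17 ≡ 1 (mod 4), so (5/17) = +(17/5).
Reduce top mod 5: now compute (2/5).
Pull out 2: since 5 ≡ 5 (mod 8), (2/5) = -1.
Reached (1/5) = 1. Collecting the sign flips along the way, the symbol is -1.

-1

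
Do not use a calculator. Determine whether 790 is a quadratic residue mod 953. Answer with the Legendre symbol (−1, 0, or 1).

-1

Euler's criterion: (790/953) ≡ 790^476 (mod 953).
790^2 ≡ 838 (mod 953)
790^4 ≡ 836 (mod 953)
790^8 ≡ 347 (mod 953)
790^16 ≡ 331 (mod 953)
790^32 ≡ 919 (mod 953)
790^64 ≡ 203 (mod 953)
790^128 ≡ 230 (mod 953)
790^256 ≡ 485 (mod 953)
790^476 = 790^(256+128+64+16+8+4) ≡ 952 (mod 953).
Result is 952 ≡ −1, so (790/953) = −1.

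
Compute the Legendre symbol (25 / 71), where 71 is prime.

Euler's criterion: (25/71) ≡ 25^35 (mod 71).
25^2 ≡ 57 (mod 71)
25^4 ≡ 54 (mod 71)
25^8 ≡ 5 (mod 71)
25^16 ≡ 25 (mod 71)
25^32 ≡ 57 (mod 71)
25^35 = 25^(32+2+1) ≡ 1 (mod 71).
Result is 1, so (25/71) = 1.

1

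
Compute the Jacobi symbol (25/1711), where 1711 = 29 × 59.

1

Reciprocity: 25 ≡ 1 and 1711 ≡ 3 (mod 4), so (25/1711) = +(1711/25).
Reduce top mod 25: now compute (11/25).
Reciprocity: 11 ≡ 3 and 25 ≡ 1 (mod 4), so (11/25) = +(25/11).
Reduce top mod 11: now compute (3/11).
Reciprocity: 3 ≡ 3 and 11 ≡ 3 (mod 4), so (3/11) = −(11/3).
Reduce top mod 3: now compute (2/3).
Pull out 2: since 3 ≡ 3 (mod 8), (2/3) = -1.
Reached (1/3) = 1. Collecting the sign flips along the way, the symbol is +1.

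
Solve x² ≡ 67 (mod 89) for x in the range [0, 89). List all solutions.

44, 45

89 ≡ 1 (mod 4), so we find a root by search.
Trying successive values, 44² = 1936 ≡ 67 (mod 89). The other root is 89 − 44 = 45.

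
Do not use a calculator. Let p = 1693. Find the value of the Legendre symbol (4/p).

Pull out 2^2: since 1693 ≡ 5 (mod 8), (2/1693) = -1, so (2/1693)^2 = +1.
Reached (1/1693) = 1. Collecting the sign flips along the way, the symbol is +1.

1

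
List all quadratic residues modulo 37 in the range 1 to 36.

1, 3, 4, 7, 9, 10, 11, 12, 16, 21, 25, 26, 27, 28, 30, 33, 34, 36

Square k = 1,…,18 (k and 37−k give the same square):
1²=1, 2²=4, 3²=9, 4²=16, 5²=25, 6²=36, 7²≡12, 8²≡27, 9²≡7, 10²≡26, 11²≡10, 12²≡33, 13²≡21, 14²≡11, 15²≡3, 16²≡34, 17²≡30, 18²≡28 (mod 37).
So the quadratic residues mod 37 are {1, 3, 4, 7, 9, 10, 11, 12, 16, 21, 25, 26, 27, 28, 30, 33, 34, 36}.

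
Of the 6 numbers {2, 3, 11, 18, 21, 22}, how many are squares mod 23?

(2/23) = +1 → QR.
(3/23) = +1 → QR.
(11/23) = -1 → non-residue.
(18/23) = +1 → QR.
(21/23) = -1 → non-residue.
(22/23) = -1 → non-residue.
Total quadratic residues among the 6: 3.

3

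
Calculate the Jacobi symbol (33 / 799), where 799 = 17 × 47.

-1

Reciprocity: 33 ≡ 1 and 799 ≡ 3 (mod 4), so (33/799) = +(799/33).
Reduce top mod 33: now compute (7/33).
Reciprocity: 7 ≡ 3 and 33 ≡ 1 (mod 4), so (7/33) = +(33/7).
Reduce top mod 7: now compute (5/7).
Reciprocity: 5 ≡ 1 and 7 ≡ 3 (mod 4), so (5/7) = +(7/5).
Reduce top mod 5: now compute (2/5).
Pull out 2: since 5 ≡ 5 (mod 8), (2/5) = -1.
Reached (1/5) = 1. Collecting the sign flips along the way, the symbol is -1.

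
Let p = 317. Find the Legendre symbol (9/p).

1

Euler's criterion: (9/317) ≡ 9^158 (mod 317).
9^2 ≡ 81 (mod 317)
9^4 ≡ 221 (mod 317)
9^8 ≡ 23 (mod 317)
9^16 ≡ 212 (mod 317)
9^32 ≡ 247 (mod 317)
9^64 ≡ 145 (mod 317)
9^128 ≡ 103 (mod 317)
9^158 = 9^(128+16+8+4+2) ≡ 1 (mod 317).
Result is 1, so (9/317) = 1.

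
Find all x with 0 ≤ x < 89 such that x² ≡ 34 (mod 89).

37, 52

89 ≡ 1 (mod 4), so we find a root by search.
Trying successive values, 37² = 1369 ≡ 34 (mod 89). The other root is 89 − 37 = 52.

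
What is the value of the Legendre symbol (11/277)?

Reciprocity: 11 ≡ 3 and 277 ≡ 1 (mod 4), so (11/277) = +(277/11).
Reduce top mod 11: now compute (2/11).
Pull out 2: since 11 ≡ 3 (mod 8), (2/11) = -1.
Reached (1/11) = 1. Collecting the sign flips along the way, the symbol is -1.

-1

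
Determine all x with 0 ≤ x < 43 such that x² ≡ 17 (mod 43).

19, 24

Since 43 ≡ 3 (mod 4), a square root of 17 is 17^((43+1)/4) = 17^11 mod 43.
Repeated squaring: 17^2≡31, 17^4≡15, 17^8≡10 (mod 43).
17^11 = 17^(8+2+1) ≡ 24 (mod 43).
Check: 24² = 576 ≡ 17 (mod 43). The two roots are 19 and 24.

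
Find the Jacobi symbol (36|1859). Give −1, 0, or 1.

1

Pull out 2^2: since 1859 ≡ 3 (mod 8), (2/1859) = -1, so (2/1859)^2 = +1.
Reciprocity: 9 ≡ 1 and 1859 ≡ 3 (mod 4), so (9/1859) = +(1859/9).
Reduce top mod 9: now compute (5/9).
Reciprocity: 5 ≡ 1 and 9 ≡ 1 (mod 4), so (5/9) = +(9/5).
Reduce top mod 5: now compute (4/5).
Pull out 2^2: since 5 ≡ 5 (mod 8), (2/5) = -1, so (2/5)^2 = +1.
Reached (1/5) = 1. Collecting the sign flips along the way, the symbol is +1.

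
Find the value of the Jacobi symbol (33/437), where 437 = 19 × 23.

1

Reciprocity: 33 ≡ 1 and 437 ≡ 1 (mod 4), so (33/437) = +(437/33).
Reduce top mod 33: now compute (8/33).
Pull out 2^3: since 33 ≡ 1 (mod 8), (2/33) = +1, so (2/33)^3 = +1.
Reached (1/33) = 1. Collecting the sign flips along the way, the symbol is +1.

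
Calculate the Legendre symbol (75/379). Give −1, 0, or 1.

Euler's criterion: (75/379) ≡ 75^189 (mod 379).
75^2 ≡ 319 (mod 379)
75^4 ≡ 189 (mod 379)
75^8 ≡ 95 (mod 379)
75^16 ≡ 308 (mod 379)
75^32 ≡ 114 (mod 379)
75^64 ≡ 110 (mod 379)
75^128 ≡ 351 (mod 379)
75^189 = 75^(128+32+16+8+4+1) ≡ 378 (mod 379).
Result is 378 ≡ −1, so (75/379) = −1.

-1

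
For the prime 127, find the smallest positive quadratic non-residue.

3

(2/127) = +1, so 2 is a residue.
(3/127) = −1, so 3 is the smallest positive non-residue mod 127.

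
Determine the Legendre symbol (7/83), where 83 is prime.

Euler's criterion: (7/83) ≡ 7^41 (mod 83).
7^2 ≡ 49 (mod 83)
7^4 ≡ 77 (mod 83)
7^8 ≡ 36 (mod 83)
7^16 ≡ 51 (mod 83)
7^32 ≡ 28 (mod 83)
7^41 = 7^(32+8+1) ≡ 1 (mod 83).
Result is 1, so (7/83) = 1.

1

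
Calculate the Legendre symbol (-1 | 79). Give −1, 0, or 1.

First reduce: -1 ≡ 78 (mod 79).
Pull out 2: since 79 ≡ 7 (mod 8), (2/79) = +1.
Reciprocity: 39 ≡ 3 and 79 ≡ 3 (mod 4), so (39/79) = −(79/39).
Reduce top mod 39: now compute (1/39).
Reached (1/39) = 1. Collecting the sign flips along the way, the symbol is -1.

-1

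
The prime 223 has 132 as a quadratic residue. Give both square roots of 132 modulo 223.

Since 223 ≡ 3 (mod 4), a square root of 132 is 132^((223+1)/4) = 132^56 mod 223.
Repeated squaring: 132^2≡30, 132^4≡8, 132^8≡64, 132^16≡82, 132^32≡34 (mod 223).
132^56 = 132^(32+16+8) ≡ 32 (mod 223).
Check: 32² = 1024 ≡ 132 (mod 223). The two roots are 32 and 191.

32, 191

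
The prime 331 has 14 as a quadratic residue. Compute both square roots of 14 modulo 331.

26, 305

Since 331 ≡ 3 (mod 4), a square root of 14 is 14^((331+1)/4) = 14^83 mod 331.
Repeated squaring: 14^2≡196, 14^4≡20, 14^8≡69, 14^16≡127, 14^32≡241, 14^64≡156 (mod 331).
14^83 = 14^(64+16+2+1) ≡ 26 (mod 331).
Check: 26² = 676 ≡ 14 (mod 331). The two roots are 26 and 305.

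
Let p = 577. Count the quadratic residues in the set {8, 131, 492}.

(8/577) = +1 → QR.
(131/577) = +1 → QR.
(492/577) = -1 → non-residue.
Total quadratic residues among the 3: 2.

2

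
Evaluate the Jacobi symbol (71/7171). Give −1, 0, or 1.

Reciprocity: 71 ≡ 3 and 7171 ≡ 3 (mod 4), so (71/7171) = −(7171/71).
Reduce top mod 71: now compute (0/71).
Top reduces to 0: gcd > 1, so the symbol is 0.

0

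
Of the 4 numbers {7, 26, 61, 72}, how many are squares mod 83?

(7/83) = +1 → QR.
(26/83) = +1 → QR.
(61/83) = +1 → QR.
(72/83) = -1 → non-residue.
Total quadratic residues among the 4: 3.

3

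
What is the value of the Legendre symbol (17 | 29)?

-1

Reciprocity: 17 ≡ 1 and 29 ≡ 1 (mod 4), so (17/29) = +(29/17).
Reduce top mod 17: now compute (12/17).
Pull out 2^2: since 17 ≡ 1 (mod 8), (2/17) = +1, so (2/17)^2 = +1.
Reciprocity: 3 ≡ 3 and 17 ≡ 1 (mod 4), so (3/17) = +(17/3).
Reduce top mod 3: now compute (2/3).
Pull out 2: since 3 ≡ 3 (mod 8), (2/3) = -1.
Reached (1/3) = 1. Collecting the sign flips along the way, the symbol is -1.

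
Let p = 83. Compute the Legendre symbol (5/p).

-1

Euler's criterion: (5/83) ≡ 5^41 (mod 83).
5^2 ≡ 25 (mod 83)
5^4 ≡ 44 (mod 83)
5^8 ≡ 27 (mod 83)
5^16 ≡ 65 (mod 83)
5^32 ≡ 75 (mod 83)
5^41 = 5^(32+8+1) ≡ 82 (mod 83).
Result is 82 ≡ −1, so (5/83) = −1.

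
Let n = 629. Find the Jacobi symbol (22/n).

Pull out 2: since 629 ≡ 5 (mod 8), (2/629) = -1.
Reciprocity: 11 ≡ 3 and 629 ≡ 1 (mod 4), so (11/629) = +(629/11).
Reduce top mod 11: now compute (2/11).
Pull out 2: since 11 ≡ 3 (mod 8), (2/11) = -1.
Reached (1/11) = 1. Collecting the sign flips along the way, the symbol is +1.

1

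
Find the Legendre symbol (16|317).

1

Euler's criterion: (16/317) ≡ 16^158 (mod 317).
16^2 ≡ 256 (mod 317)
16^4 ≡ 234 (mod 317)
16^8 ≡ 232 (mod 317)
16^16 ≡ 251 (mod 317)
16^32 ≡ 235 (mod 317)
16^64 ≡ 67 (mod 317)
16^128 ≡ 51 (mod 317)
16^158 = 16^(128+16+8+4+2) ≡ 1 (mod 317).
Result is 1, so (16/317) = 1.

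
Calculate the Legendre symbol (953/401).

First reduce: 953 ≡ 151 (mod 401).
Reciprocity: 151 ≡ 3 and 401 ≡ 1 (mod 4), so (151/401) = +(401/151).
Reduce top mod 151: now compute (99/151).
Reciprocity: 99 ≡ 3 and 151 ≡ 3 (mod 4), so (99/151) = −(151/99).
Reduce top mod 99: now compute (52/99).
Pull out 2^2: since 99 ≡ 3 (mod 8), (2/99) = -1, so (2/99)^2 = +1.
Reciprocity: 13 ≡ 1 and 99 ≡ 3 (mod 4), so (13/99) = +(99/13).
Reduce top mod 13: now compute (8/13).
Pull out 2^3: since 13 ≡ 5 (mod 8), (2/13) = -1, so (2/13)^3 = -1.
Reached (1/13) = 1. Collecting the sign flips along the way, the symbol is +1.

1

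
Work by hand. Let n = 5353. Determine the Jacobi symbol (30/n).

-1

Pull out 2: since 5353 ≡ 1 (mod 8), (2/5353) = +1.
Reciprocity: 15 ≡ 3 and 5353 ≡ 1 (mod 4), so (15/5353) = +(5353/15).
Reduce top mod 15: now compute (13/15).
Reciprocity: 13 ≡ 1 and 15 ≡ 3 (mod 4), so (13/15) = +(15/13).
Reduce top mod 13: now compute (2/13).
Pull out 2: since 13 ≡ 5 (mod 8), (2/13) = -1.
Reached (1/13) = 1. Collecting the sign flips along the way, the symbol is -1.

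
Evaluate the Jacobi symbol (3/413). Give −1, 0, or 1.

-1

Reciprocity: 3 ≡ 3 and 413 ≡ 1 (mod 4), so (3/413) = +(413/3).
Reduce top mod 3: now compute (2/3).
Pull out 2: since 3 ≡ 3 (mod 8), (2/3) = -1.
Reached (1/3) = 1. Collecting the sign flips along the way, the symbol is -1.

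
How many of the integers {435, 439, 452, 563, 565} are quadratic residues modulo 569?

(435/569) = +1 → QR.
(439/569) = +1 → QR.
(452/569) = +1 → QR.
(563/569) = -1 → non-residue.
(565/569) = +1 → QR.
Total quadratic residues among the 5: 4.

4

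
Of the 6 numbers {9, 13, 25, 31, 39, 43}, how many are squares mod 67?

(9/67) = +1 → QR.
(13/67) = -1 → non-residue.
(25/67) = +1 → QR.
(31/67) = -1 → non-residue.
(39/67) = +1 → QR.
(43/67) = -1 → non-residue.
Total quadratic residues among the 6: 3.

3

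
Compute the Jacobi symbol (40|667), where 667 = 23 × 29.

1

Pull out 2^3: since 667 ≡ 3 (mod 8), (2/667) = -1, so (2/667)^3 = -1.
Reciprocity: 5 ≡ 1 and 667 ≡ 3 (mod 4), so (5/667) = +(667/5).
Reduce top mod 5: now compute (2/5).
Pull out 2: since 5 ≡ 5 (mod 8), (2/5) = -1.
Reached (1/5) = 1. Collecting the sign flips along the way, the symbol is +1.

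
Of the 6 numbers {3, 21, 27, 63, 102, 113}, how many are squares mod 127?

2

(3/127) = -1 → non-residue.
(21/127) = +1 → QR.
(27/127) = -1 → non-residue.
(63/127) = -1 → non-residue.
(102/127) = -1 → non-residue.
(113/127) = +1 → QR.
Total quadratic residues among the 6: 2.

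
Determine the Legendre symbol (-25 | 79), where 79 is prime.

-1

Euler's criterion: (-25/79) ≡ 54^39 (mod 79).
54^2 ≡ 72 (mod 79)
54^4 ≡ 49 (mod 79)
54^8 ≡ 31 (mod 79)
54^16 ≡ 13 (mod 79)
54^32 ≡ 11 (mod 79)
54^39 = 54^(32+4+2+1) ≡ 78 (mod 79).
Result is 78 ≡ −1, so (-25/79) = −1.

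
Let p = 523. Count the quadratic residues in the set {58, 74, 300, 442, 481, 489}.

(58/523) = -1 → non-residue.
(74/523) = +1 → QR.
(300/523) = -1 → non-residue.
(442/523) = -1 → non-residue.
(481/523) = -1 → non-residue.
(489/523) = +1 → QR.
Total quadratic residues among the 6: 2.

2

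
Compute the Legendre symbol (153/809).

Reciprocity: 153 ≡ 1 and 809 ≡ 1 (mod 4), so (153/809) = +(809/153).
Reduce top mod 153: now compute (44/153).
Pull out 2^2: since 153 ≡ 1 (mod 8), (2/153) = +1, so (2/153)^2 = +1.
Reciprocity: 11 ≡ 3 and 153 ≡ 1 (mod 4), so (11/153) = +(153/11).
Reduce top mod 11: now compute (10/11).
Pull out 2: since 11 ≡ 3 (mod 8), (2/11) = -1.
Reciprocity: 5 ≡ 1 and 11 ≡ 3 (mod 4), so (5/11) = +(11/5).
Reduce top mod 5: now compute (1/5).
Reached (1/5) = 1. Collecting the sign flips along the way, the symbol is -1.

-1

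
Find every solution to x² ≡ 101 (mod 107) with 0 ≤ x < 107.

Since 107 ≡ 3 (mod 4), a square root of 101 is 101^((107+1)/4) = 101^27 mod 107.
Repeated squaring: 101^2≡36, 101^4≡12, 101^8≡37, 101^16≡85 (mod 107).
101^27 = 101^(16+8+2+1) ≡ 23 (mod 107).
Check: 23² = 529 ≡ 101 (mod 107). The two roots are 23 and 84.

23, 84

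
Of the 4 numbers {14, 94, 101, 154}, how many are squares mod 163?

(14/163) = +1 → QR.
(94/163) = -1 → non-residue.
(101/163) = -1 → non-residue.
(154/163) = -1 → non-residue.
Total quadratic residues among the 4: 1.

1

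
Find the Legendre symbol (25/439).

Euler's criterion: (25/439) ≡ 25^219 (mod 439).
25^2 ≡ 186 (mod 439)
25^4 ≡ 354 (mod 439)
25^8 ≡ 201 (mod 439)
25^16 ≡ 13 (mod 439)
25^32 ≡ 169 (mod 439)
25^64 ≡ 26 (mod 439)
25^128 ≡ 237 (mod 439)
25^219 = 25^(128+64+16+8+2+1) ≡ 1 (mod 439).
Result is 1, so (25/439) = 1.

1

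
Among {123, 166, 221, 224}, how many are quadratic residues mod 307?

0

(123/307) = -1 → non-residue.
(166/307) = -1 → non-residue.
(221/307) = -1 → non-residue.
(224/307) = -1 → non-residue.
Total quadratic residues among the 4: 0.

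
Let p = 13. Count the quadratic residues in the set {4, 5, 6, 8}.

1

(4/13) = +1 → QR.
(5/13) = -1 → non-residue.
(6/13) = -1 → non-residue.
(8/13) = -1 → non-residue.
Total quadratic residues among the 4: 1.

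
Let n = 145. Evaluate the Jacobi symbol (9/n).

Reciprocity: 9 ≡ 1 and 145 ≡ 1 (mod 4), so (9/145) = +(145/9).
Reduce top mod 9: now compute (1/9).
Reached (1/9) = 1. Collecting the sign flips along the way, the symbol is +1.

1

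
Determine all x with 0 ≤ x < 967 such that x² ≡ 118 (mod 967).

192, 775

Since 967 ≡ 3 (mod 4), a square root of 118 is 118^((967+1)/4) = 118^242 mod 967.
Repeated squaring: 118^2≡386, 118^4≡78, 118^8≡282, 118^16≡230, 118^32≡682, 118^64≡964, 118^128≡9 (mod 967).
118^242 = 118^(128+64+32+16+2) ≡ 775 (mod 967).
Check: 775² = 600625 ≡ 118 (mod 967). The two roots are 192 and 775.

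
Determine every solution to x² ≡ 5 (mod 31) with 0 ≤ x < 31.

6, 25

Since 31 ≡ 3 (mod 4), a square root of 5 is 5^((31+1)/4) = 5^8 mod 31.
Repeated squaring: 5^2≡25, 5^4≡5, 5^8≡25 (mod 31).
5^8 = 5^(8) ≡ 25 (mod 31).
Check: 25² = 625 ≡ 5 (mod 31). The two roots are 6 and 25.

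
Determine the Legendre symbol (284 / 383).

Pull out 2^2: since 383 ≡ 7 (mod 8), (2/383) = +1, so (2/383)^2 = +1.
Reciprocity: 71 ≡ 3 and 383 ≡ 3 (mod 4), so (71/383) = −(383/71).
Reduce top mod 71: now compute (28/71).
Pull out 2^2: since 71 ≡ 7 (mod 8), (2/71) = +1, so (2/71)^2 = +1.
Reciprocity: 7 ≡ 3 and 71 ≡ 3 (mod 4), so (7/71) = −(71/7).
Reduce top mod 7: now compute (1/7).
Reached (1/7) = 1. Collecting the sign flips along the way, the symbol is +1.

1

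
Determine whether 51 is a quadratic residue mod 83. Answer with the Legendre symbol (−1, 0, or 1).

Reciprocity: 51 ≡ 3 and 83 ≡ 3 (mod 4), so (51/83) = −(83/51).
Reduce top mod 51: now compute (32/51).
Pull out 2^5: since 51 ≡ 3 (mod 8), (2/51) = -1, so (2/51)^5 = -1.
Reached (1/51) = 1. Collecting the sign flips along the way, the symbol is +1.

1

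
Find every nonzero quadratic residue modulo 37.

1,3,4,7,9,10,11,12,16,21,25,26,27,28,30,33,34,36

Square k = 1,…,18 (k and 37−k give the same square):
1²=1, 2²=4, 3²=9, 4²=16, 5²=25, 6²=36, 7²≡12, 8²≡27, 9²≡7, 10²≡26, 11²≡10, 12²≡33, 13²≡21, 14²≡11, 15²≡3, 16²≡34, 17²≡30, 18²≡28 (mod 37).
So the quadratic residues mod 37 are {1, 3, 4, 7, 9, 10, 11, 12, 16, 21, 25, 26, 27, 28, 30, 33, 34, 36}.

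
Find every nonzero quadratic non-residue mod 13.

2, 5, 6, 7, 8, 11

Square k = 1,…,6 (k and 13−k give the same square):
1²=1, 2²=4, 3²=9, 4²≡3, 5²≡12, 6²≡10 (mod 13).
The residues are {1, 3, 4, 9, 10, 12}; the non-residues are the remaining 6 nonzero classes.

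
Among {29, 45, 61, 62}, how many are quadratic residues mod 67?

(29/67) = +1 → QR.
(45/67) = -1 → non-residue.
(61/67) = -1 → non-residue.
(62/67) = +1 → QR.
Total quadratic residues among the 4: 2.

2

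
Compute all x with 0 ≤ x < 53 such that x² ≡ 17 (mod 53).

21, 32

53 ≡ 1 (mod 4), so we find a root by search.
Trying successive values, 21² = 441 ≡ 17 (mod 53). The other root is 53 − 21 = 32.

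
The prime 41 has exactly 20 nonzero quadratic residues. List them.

1 2 4 5 8 9 10 16 18 20 21 23 25 31 32 33 36 37 39 40

Square k = 1,…,20 (k and 41−k give the same square):
1²=1, 2²=4, 3²=9, 4²=16, 5²=25, 6²=36, 7²≡8, 8²≡23, 9²≡40, 10²≡18, 11²≡39, 12²≡21, 13²≡5, 14²≡32, 15²≡20, 16²≡10, 17²≡2, 18²≡37, 19²≡33, 20²≡31 (mod 41).
So the quadratic residues mod 41 are {1, 2, 4, 5, 8, 9, 10, 16, 18, 20, 21, 23, 25, 31, 32, 33, 36, 37, 39, 40}.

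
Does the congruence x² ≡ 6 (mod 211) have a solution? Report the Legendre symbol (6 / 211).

Pull out 2: since 211 ≡ 3 (mod 8), (2/211) = -1.
Reciprocity: 3 ≡ 3 and 211 ≡ 3 (mod 4), so (3/211) = −(211/3).
Reduce top mod 3: now compute (1/3).
Reached (1/3) = 1. Collecting the sign flips along the way, the symbol is +1.

1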